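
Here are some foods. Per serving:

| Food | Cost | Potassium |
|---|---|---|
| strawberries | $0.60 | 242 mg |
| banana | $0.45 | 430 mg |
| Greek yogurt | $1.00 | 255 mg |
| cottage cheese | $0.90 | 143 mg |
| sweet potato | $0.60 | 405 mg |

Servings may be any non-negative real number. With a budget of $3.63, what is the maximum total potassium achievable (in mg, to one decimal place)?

Potassium per dollar: banana 955.6, sweet potato 675, strawberries 403.3, Greek yogurt 255, cottage cheese 158.9.
With no serving limits, spend the whole cost allowance on banana: $3.63 / $0.45 × 430 mg = 3468.7 mg.

3468.7 mg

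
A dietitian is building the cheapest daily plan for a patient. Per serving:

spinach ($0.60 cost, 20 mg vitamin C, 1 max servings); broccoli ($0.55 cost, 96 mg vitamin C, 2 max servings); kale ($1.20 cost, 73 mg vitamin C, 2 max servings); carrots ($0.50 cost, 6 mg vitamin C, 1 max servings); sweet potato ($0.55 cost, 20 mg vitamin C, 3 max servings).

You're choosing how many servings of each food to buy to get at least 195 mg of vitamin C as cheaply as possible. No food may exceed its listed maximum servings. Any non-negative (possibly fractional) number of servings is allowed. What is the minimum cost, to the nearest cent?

$1.15

Cost per mg of vitamin C: broccoli $0.0057, kale $0.0164, sweet potato $0.0275, spinach $0.0300, carrots $0.0833.
Take 2 servings of broccoli: +192.0 mg vitamin C for $1.10 (total $1.10, still need 3.0 mg).
Take 0.0411 servings of kale: +3.0 mg vitamin C for $0.05 (total $1.15, still need 0.0 mg).
Greedy by cheapest-per-mg is optimal for a single linear constraint, so the minimum cost is $1.15.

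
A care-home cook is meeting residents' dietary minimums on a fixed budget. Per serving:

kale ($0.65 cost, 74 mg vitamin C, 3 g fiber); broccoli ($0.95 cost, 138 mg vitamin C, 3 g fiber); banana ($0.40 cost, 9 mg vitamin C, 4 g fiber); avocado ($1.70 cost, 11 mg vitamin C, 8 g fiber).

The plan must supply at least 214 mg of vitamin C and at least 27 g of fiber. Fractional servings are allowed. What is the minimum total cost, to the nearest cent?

An LP optimum is at a vertex; with two nutrient constraints at most two foods are used. Check each candidate.
kale only: max(214/74, 27/3) = 9 servings → $5.85.
broccoli only: max(214/138, 27/3) = 9 servings → $8.55.
banana only: max(214/9, 27/4) = 23.78 servings → $9.51.
avocado only: max(214/11, 27/8) = 19.45 servings → $33.07.
kale + broccoli: the both-tight solution has a negative serving — not a feasible corner.
kale + banana with both tight: 2.279 servings and 5.041 servings → $3.50.
kale + avocado with both tight: 2.531 servings and 2.426 servings → $5.77.
broccoli + banana with both tight: 1.168 servings and 5.874 servings → $3.46.
broccoli + avocado with both tight: 1.321 servings and 2.88 servings → $6.15.
banana + avocado: intersection lies outside the first quadrant.
So the least-cost plan costs $3.46.

$3.46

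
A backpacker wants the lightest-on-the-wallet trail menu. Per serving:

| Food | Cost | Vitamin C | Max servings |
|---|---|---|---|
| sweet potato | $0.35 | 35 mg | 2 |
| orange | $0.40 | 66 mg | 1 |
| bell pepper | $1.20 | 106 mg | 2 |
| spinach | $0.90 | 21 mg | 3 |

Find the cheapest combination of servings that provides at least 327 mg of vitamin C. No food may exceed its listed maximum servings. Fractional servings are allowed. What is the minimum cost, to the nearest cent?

$3.26

Cost per mg of vitamin C: orange $0.0061, sweet potato $0.0100, bell pepper $0.0113, spinach $0.0429.
Take 1 serving of orange: +66.0 mg vitamin C for $0.40 (total $0.40, still need 261.0 mg).
Take 2 servings of sweet potato: +70.0 mg vitamin C for $0.70 (total $1.10, still need 191.0 mg).
Take 1.802 servings of bell pepper: +191.0 mg vitamin C for $2.16 (total $3.26, still need 0.0 mg).
Filling from the cheapest source first is optimal under one linear minimum: $3.26.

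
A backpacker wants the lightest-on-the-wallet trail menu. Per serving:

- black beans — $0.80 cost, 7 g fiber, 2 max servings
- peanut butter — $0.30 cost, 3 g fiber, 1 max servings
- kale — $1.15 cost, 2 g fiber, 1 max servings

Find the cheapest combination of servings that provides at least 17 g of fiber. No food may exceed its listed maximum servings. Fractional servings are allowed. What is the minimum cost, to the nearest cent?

$1.90

Cost per g of fiber: peanut butter $0.1000, black beans $0.1143, kale $0.5750.
Take 1 serving of peanut butter: +3.0 g fiber for $0.30 (total $0.30, still need 14.0 g).
Take 2 servings of black beans: +14.0 g fiber for $1.60 (total $1.90, still need 0.0 g).
Filling from the cheapest source first is optimal under one linear minimum: $1.90.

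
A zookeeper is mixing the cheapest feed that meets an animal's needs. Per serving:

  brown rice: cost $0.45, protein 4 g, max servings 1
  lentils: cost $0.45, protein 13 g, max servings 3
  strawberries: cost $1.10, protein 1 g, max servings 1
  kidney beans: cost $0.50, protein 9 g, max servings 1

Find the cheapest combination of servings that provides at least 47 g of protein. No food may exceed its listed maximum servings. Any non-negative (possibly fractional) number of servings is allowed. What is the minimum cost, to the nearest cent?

Cost per g of protein: lentils $0.0346, kidney beans $0.0556, brown rice $0.1125, strawberries $1.1000.
Take 3 servings of lentils: +39.0 g protein for $1.35 (total $1.35, still need 8.0 g).
Take 0.8889 servings of kidney beans: +8.0 g protein for $0.44 (total $1.79, still need 0.0 g).
Greedy by cheapest-per-g is optimal for a single linear constraint, so the minimum cost is $1.79.

$1.79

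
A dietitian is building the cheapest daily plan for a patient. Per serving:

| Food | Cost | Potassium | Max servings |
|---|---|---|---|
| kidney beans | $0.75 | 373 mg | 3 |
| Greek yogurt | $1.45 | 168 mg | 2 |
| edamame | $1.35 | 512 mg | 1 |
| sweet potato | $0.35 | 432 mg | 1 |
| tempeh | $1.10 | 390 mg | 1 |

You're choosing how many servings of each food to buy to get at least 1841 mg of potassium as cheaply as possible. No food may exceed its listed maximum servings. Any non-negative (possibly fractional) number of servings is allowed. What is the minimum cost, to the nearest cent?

Cost per mg of potassium: sweet potato $0.0008, kidney beans $0.0020, edamame $0.0026, tempeh $0.0028, Greek yogurt $0.0086.
Take 1 serving of sweet potato: +432.0 mg potassium for $0.35 (total $0.35, still need 1409.0 mg).
Take 3 servings of kidney beans: +1119.0 mg potassium for $2.25 (total $2.60, still need 290.0 mg).
Take 0.5664 servings of edamame: +290.0 mg potassium for $0.76 (total $3.36, still need 0.0 mg).
Filling from the cheapest source first is optimal under one linear minimum: $3.36.

$3.36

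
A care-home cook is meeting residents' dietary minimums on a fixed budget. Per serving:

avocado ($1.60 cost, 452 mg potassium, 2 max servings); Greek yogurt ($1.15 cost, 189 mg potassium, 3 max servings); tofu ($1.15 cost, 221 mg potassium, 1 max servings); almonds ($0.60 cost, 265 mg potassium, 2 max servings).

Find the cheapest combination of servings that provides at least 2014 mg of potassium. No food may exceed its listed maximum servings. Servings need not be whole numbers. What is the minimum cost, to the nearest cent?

Cost per mg of potassium: almonds $0.0023, avocado $0.0035, tofu $0.0052, Greek yogurt $0.0061.
Take 2 servings of almonds: +530.0 mg potassium for $1.20 (total $1.20, still need 1484.0 mg).
Take 2 servings of avocado: +904.0 mg potassium for $3.20 (total $4.40, still need 580.0 mg).
Take 1 serving of tofu: +221.0 mg potassium for $1.15 (total $5.55, still need 359.0 mg).
Take 1.899 servings of Greek yogurt: +359.0 mg potassium for $2.18 (total $7.73, still need 0.0 mg).
Filling from the cheapest source first is optimal under one linear minimum: $7.73.

$7.73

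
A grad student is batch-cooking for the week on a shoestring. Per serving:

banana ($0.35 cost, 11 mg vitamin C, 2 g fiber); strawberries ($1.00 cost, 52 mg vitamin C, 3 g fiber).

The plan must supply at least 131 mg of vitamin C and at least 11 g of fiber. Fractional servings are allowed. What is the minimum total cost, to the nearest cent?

This is a tiny linear program; its minimum lies at a vertex of the feasible set. List the vertices and price them.
banana only: max(131/11, 11/2) = 11.91 servings → $4.17.
strawberries only: max(131/52, 11/3) = 3.667 servings → $3.67.
banana + strawberries with both tight: 2.521 servings and 1.986 servings → $2.87.
So the least-cost plan costs $2.87.

$2.87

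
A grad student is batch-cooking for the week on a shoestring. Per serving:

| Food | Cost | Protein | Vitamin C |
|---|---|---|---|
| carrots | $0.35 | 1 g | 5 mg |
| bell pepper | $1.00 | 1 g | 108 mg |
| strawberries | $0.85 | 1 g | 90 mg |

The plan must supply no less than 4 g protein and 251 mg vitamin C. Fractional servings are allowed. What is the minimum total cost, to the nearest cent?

$2.76

This is a tiny linear program; its minimum lies at a vertex of the feasible set. List the vertices and price them.
carrots only: max(4/1, 251/5) = 50.2 servings → $17.57.
bell pepper only: max(4/1, 251/108) = 4 servings → $4.00.
strawberries only: max(4/1, 251/90) = 4 servings → $3.40.
carrots + bell pepper with both tight: 1.757 servings and 2.243 servings → $2.86.
carrots + strawberries with both tight: 1.282 servings and 2.718 servings → $2.76.
bell pepper + strawberries: intersection lies outside the first quadrant.
So the least-cost plan costs $2.76.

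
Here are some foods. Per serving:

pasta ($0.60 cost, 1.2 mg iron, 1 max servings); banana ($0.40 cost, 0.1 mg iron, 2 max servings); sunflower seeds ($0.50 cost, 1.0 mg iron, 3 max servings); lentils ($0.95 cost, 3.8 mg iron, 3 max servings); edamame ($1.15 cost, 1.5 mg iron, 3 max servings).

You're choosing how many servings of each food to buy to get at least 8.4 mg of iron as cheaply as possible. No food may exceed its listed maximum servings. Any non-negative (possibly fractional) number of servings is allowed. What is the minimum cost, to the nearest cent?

Cost per mg of iron: lentils $0.2500, pasta $0.5000, sunflower seeds $0.5000, edamame $0.7667, banana $4.0000.
Take 2.211 servings of lentils: +8.4 mg iron for $2.10 (total $2.10, still need 0.0 mg).
Filling from the cheapest source first is optimal under one linear minimum: $2.10.

$2.10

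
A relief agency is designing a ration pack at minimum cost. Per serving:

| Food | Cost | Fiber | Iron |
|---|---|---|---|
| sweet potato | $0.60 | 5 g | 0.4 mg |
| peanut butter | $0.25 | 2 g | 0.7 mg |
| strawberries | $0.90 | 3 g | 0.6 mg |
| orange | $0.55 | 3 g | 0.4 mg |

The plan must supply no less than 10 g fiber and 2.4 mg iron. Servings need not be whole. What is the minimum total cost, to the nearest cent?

$1.23

sweet potato only: max(10/5, 2.4/0.4) = 6 servings → $3.60.
peanut butter only: max(10/2, 2.4/0.7) = 5 servings → $1.25.
strawberries only: max(10/3, 2.4/0.6) = 4 servings → $3.60.
orange only: max(10/3, 2.4/0.4) = 6 servings → $3.30.
sweet potato + peanut butter with both tight: 0.8148 servings and 2.963 servings → $1.23.
sweet potato + strawberries with both targets exact would need a negative amount; discard.
sweet potato + orange: the both-tight solution has a negative serving — not a feasible corner.
peanut butter + strawberries with both tight: 1.333 servings and 2.444 servings → $2.53.
peanut butter + orange with both tight: 2.462 servings and 1.692 servings → $1.55.
strawberries + orange with both targets exact would need a negative amount; discard.
So the least-cost plan costs $1.23.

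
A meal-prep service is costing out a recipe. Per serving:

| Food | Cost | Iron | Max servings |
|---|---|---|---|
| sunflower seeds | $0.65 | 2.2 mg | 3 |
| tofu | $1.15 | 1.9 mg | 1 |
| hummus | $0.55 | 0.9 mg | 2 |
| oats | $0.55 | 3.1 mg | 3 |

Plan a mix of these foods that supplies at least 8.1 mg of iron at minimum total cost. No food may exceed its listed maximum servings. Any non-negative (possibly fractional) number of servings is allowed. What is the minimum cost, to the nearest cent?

$1.44

Cost per mg of iron: oats $0.1774, sunflower seeds $0.2955, tofu $0.6053, hummus $0.6111.
Take 2.613 servings of oats: +8.1 mg iron for $1.44 (total $1.44, still need 0.0 mg).
Greedy by cheapest-per-mg is optimal for a single linear constraint, so the minimum cost is $1.44.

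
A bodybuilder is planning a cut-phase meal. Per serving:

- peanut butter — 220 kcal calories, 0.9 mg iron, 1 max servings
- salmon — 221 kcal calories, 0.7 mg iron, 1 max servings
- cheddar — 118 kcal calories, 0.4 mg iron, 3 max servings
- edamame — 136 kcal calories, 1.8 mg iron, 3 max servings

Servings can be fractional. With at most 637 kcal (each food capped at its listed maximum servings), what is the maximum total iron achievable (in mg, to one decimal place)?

6.3 mg

Iron per kcal: edamame 0.01324, peanut butter 0.004091, cheddar 0.00339, salmon 0.003167.
Take 3 servings of edamame: uses 408 kcal, +5.4 mg iron (running total 5.4 mg).
Take 1 serving of peanut butter: uses 220 kcal, +0.9 mg iron (running total 6.3 mg).
Take 0.07627 servings of cheddar: uses 9 kcal, +0.0 mg iron (running total 6.3 mg).
Greedy by best ratio exhausts the calories allowance optimally: 6.3 mg.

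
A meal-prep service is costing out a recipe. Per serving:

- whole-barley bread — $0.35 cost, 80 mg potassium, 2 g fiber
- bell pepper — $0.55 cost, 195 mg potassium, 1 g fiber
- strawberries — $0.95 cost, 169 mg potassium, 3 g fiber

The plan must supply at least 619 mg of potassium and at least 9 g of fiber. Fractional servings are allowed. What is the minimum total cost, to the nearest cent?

$2.20

Check every corner: each single food scaled to meet both minima, and each pair solved so both constraints bind.
whole-barley bread only: max(619/80, 9/2) = 7.737 servings → $2.71.
bell pepper only: max(619/195, 9/1) = 9 servings → $4.95.
strawberries only: max(619/169, 9/3) = 3.663 servings → $3.48.
whole-barley bread + bell pepper with both tight: 3.665 servings and 1.671 servings → $2.20.
whole-barley bread + strawberries with both targets exact would need a negative amount; discard.
bell pepper + strawberries with both tight: 0.8077 servings and 2.731 servings → $3.04.
Cheapest feasible corner: $2.20.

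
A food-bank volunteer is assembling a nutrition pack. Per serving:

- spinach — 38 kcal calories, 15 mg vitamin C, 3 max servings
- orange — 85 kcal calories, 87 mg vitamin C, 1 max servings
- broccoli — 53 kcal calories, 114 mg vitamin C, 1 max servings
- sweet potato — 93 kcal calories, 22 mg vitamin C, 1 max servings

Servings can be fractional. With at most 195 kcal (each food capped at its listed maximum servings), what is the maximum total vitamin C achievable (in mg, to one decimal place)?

223.5 mg

Vitamin C per kcal: broccoli 2.151, orange 1.024, spinach 0.3947, sweet potato 0.2366.
Take 1 serving of broccoli: uses 53 kcal, +114.0 mg vitamin C (running total 114.0 mg).
Take 1 serving of orange: uses 85 kcal, +87.0 mg vitamin C (running total 201.0 mg).
Take 1.5 servings of spinach: uses 57 kcal, +22.5 mg vitamin C (running total 223.5 mg).
Greedy by best ratio exhausts the calories allowance optimally: 223.5 mg.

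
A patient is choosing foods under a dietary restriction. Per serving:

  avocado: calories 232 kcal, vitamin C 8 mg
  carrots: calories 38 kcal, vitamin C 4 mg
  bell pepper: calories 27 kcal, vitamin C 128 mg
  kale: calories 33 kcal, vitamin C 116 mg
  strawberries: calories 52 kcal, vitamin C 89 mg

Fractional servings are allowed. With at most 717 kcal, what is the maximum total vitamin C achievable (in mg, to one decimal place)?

3399.1 mg

Vitamin C per kcal: bell pepper 4.741, kale 3.515, strawberries 1.712, carrots 0.1053, avocado 0.03448.
With no serving limits, spend the whole calories allowance on bell pepper: 717 kcal / 27 kcal × 128 mg = 3399.1 mg.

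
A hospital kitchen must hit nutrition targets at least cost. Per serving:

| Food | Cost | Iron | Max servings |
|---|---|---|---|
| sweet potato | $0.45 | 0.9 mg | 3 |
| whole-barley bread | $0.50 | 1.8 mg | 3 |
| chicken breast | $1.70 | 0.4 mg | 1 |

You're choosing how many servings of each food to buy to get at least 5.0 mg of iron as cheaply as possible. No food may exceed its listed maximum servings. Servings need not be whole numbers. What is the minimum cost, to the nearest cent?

$1.39

Cost per mg of iron: whole-barley bread $0.2778, sweet potato $0.5000, chicken breast $4.2500.
Take 2.778 servings of whole-barley bread: +5.0 mg iron for $1.39 (total $1.39, still need 0.0 mg).
Greedy by cheapest-per-mg is optimal for a single linear constraint, so the minimum cost is $1.39.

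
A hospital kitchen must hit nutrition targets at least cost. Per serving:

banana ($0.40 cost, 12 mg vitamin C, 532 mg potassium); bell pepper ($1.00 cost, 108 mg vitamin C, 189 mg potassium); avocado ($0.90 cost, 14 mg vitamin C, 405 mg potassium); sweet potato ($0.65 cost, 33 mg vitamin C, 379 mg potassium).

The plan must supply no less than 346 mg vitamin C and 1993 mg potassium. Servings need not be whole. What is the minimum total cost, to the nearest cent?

$3.99

Minimising a linear cost over {vitamin C ≥ 346, potassium ≥ 1993, servings ≥ 0} — the optimum is at a vertex, using one or two foods.
banana only: max(346/12, 1993/532) = 28.83 servings → $11.53.
bell pepper only: max(346/108, 1993/189) = 10.54 servings → $10.54.
avocado only: max(346/14, 1993/405) = 24.71 servings → $22.24.
sweet potato only: max(346/33, 1993/379) = 10.48 servings → $6.82.
banana + bell pepper with both tight: 2.715 servings and 2.902 servings → $3.99.
banana + avocado: intersection lies outside the first quadrant.
banana + sweet potato: the both-tight solution has a negative serving — not a feasible corner.
bell pepper + avocado with both tight: 2.731 servings and 3.647 servings → $6.01.
bell pepper + sweet potato with both tight: 1.884 servings and 4.319 servings → $4.69.
avocado + sweet potato: intersection lies outside the first quadrant.
Cheapest feasible corner: $3.99.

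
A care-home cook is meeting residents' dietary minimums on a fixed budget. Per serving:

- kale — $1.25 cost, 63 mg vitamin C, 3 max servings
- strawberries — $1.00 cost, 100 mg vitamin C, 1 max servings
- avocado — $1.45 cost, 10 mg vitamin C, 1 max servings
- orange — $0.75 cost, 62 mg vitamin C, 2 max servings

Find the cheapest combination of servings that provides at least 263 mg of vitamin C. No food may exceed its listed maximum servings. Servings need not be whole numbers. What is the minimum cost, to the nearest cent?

$3.27

Cost per mg of vitamin C: strawberries $0.0100, orange $0.0121, kale $0.0198, avocado $0.1450.
Take 1 serving of strawberries: +100.0 mg vitamin C for $1.00 (total $1.00, still need 163.0 mg).
Take 2 servings of orange: +124.0 mg vitamin C for $1.50 (total $2.50, still need 39.0 mg).
Take 0.619 servings of kale: +39.0 mg vitamin C for $0.77 (total $3.27, still need 0.0 mg).
Greedy by cheapest-per-mg is optimal for a single linear constraint, so the minimum cost is $3.27.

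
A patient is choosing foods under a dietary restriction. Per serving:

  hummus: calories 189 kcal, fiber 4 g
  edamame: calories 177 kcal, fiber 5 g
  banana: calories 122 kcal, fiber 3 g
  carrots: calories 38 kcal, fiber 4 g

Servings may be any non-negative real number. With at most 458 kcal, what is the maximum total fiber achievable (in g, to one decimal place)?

Fiber per kcal: carrots 0.1053, edamame 0.02825, banana 0.02459, hummus 0.02116.
With no serving limits, spend the whole calories allowance on carrots: 458 kcal / 38 kcal × 4 g = 48.2 g.

48.2 g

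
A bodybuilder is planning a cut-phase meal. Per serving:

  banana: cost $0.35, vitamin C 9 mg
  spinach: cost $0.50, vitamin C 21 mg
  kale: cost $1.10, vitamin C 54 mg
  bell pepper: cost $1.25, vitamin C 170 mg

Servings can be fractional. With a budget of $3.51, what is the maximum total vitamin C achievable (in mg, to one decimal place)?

477.4 mg

Vitamin C per dollar: bell pepper 136, kale 49.09, spinach 42, banana 25.71.
With no serving limits, spend the whole cost allowance on bell pepper: $3.51 / $1.25 × 170 mg = 477.4 mg.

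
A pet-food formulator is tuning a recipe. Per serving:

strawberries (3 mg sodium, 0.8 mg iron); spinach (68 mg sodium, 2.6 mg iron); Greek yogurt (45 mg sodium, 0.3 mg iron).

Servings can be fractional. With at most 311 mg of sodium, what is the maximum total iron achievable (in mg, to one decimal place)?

82.9 mg

Iron per mg sodium: strawberries 0.2667, spinach 0.03824, Greek yogurt 0.006667.
With no serving limits, spend the whole sodium allowance on strawberries: 311 mg / 3 mg × 0.8 mg = 82.9 mg.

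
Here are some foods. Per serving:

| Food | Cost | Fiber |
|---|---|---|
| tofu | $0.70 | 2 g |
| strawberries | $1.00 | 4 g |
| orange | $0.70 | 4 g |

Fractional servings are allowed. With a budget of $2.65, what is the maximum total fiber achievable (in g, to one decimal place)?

Fiber per dollar: orange 5.714, strawberries 4, tofu 2.857.
With no serving limits, spend the whole cost allowance on orange: $2.65 / $0.70 × 4 g = 15.1 g.

15.1 g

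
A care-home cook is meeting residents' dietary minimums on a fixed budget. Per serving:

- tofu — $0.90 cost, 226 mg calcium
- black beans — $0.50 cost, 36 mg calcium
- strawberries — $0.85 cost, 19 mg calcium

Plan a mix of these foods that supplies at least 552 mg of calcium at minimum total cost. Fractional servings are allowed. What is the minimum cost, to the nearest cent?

$2.20

Cost per mg of calcium: tofu $0.0040, black beans $0.0139, strawberries $0.0447.
With no serving limits, use only tofu: 552 mg / 226 mg = 2.442 servings × $0.90 = $2.20.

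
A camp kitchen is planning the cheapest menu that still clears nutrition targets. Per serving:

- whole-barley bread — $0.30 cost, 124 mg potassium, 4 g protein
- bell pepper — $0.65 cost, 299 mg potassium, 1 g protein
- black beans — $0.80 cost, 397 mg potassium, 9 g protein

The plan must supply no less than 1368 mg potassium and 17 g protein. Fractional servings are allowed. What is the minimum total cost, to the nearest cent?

$2.76

At the optimum either one food covers both requirements or two foods hit both targets exactly; no other combination can be cheaper.
whole-barley bread only: max(1368/124, 17/4) = 11.03 servings → $3.31.
bell pepper only: max(1368/299, 17/1) = 17 servings → $11.05.
black beans only: max(1368/397, 17/9) = 3.446 servings → $2.76.
whole-barley bread + bell pepper with both tight: 3.465 servings and 3.138 servings → $3.08.
whole-barley bread + black beans with both targets exact would need a negative amount; discard.
bell pepper + black beans with both tight: 2.425 servings and 1.619 servings → $2.87.
So the least-cost plan costs $2.76.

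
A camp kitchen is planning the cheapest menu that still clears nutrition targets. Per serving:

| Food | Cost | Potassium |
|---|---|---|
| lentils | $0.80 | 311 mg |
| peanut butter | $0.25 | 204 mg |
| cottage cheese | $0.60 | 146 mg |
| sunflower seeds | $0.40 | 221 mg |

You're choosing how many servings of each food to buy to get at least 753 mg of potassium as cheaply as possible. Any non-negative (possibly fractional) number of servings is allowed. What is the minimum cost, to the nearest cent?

$0.92

Cost per mg of potassium: peanut butter $0.0012, sunflower seeds $0.0018, lentils $0.0026, cottage cheese $0.0041.
With no serving limits, use only peanut butter: 753 mg / 204 mg = 3.691 servings × $0.25 = $0.92.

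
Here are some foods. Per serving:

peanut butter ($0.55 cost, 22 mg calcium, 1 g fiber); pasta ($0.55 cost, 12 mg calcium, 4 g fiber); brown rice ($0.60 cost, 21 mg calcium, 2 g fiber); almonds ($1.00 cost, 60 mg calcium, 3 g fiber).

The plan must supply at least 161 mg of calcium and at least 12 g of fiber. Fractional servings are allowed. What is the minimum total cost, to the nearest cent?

$3.09

An LP optimum is at a vertex; with two nutrient constraints at most two foods are used. Check each candidate.
peanut butter only: max(161/22, 12/1) = 12 servings → $6.60.
pasta only: max(161/12, 12/4) = 13.42 servings → $7.38.
brown rice only: max(161/21, 12/2) = 7.667 servings → $4.60.
almonds only: max(161/60, 12/3) = 4 servings → $4.00.
peanut butter + pasta with both tight: 6.579 servings and 1.355 servings → $4.36.
peanut butter + brown rice with both tight: 3.043 servings and 4.478 servings → $4.36.
peanut butter + almonds with both targets exact would need a negative amount; discard.
pasta + brown rice: intersection lies outside the first quadrant.
pasta + almonds with both tight: 1.162 servings and 2.451 servings → $3.09.
brown rice + almonds with both tight: 4.158 servings and 1.228 servings → $3.72.
Cheapest feasible corner: $3.09.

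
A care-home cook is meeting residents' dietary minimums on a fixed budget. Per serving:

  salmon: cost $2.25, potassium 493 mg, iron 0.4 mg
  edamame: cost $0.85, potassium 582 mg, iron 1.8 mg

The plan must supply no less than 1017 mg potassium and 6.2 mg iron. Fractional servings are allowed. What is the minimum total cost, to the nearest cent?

For a min-cost LP with two ≥-constraints, a basic feasible solution has at most two positive variables.
salmon only: max(1017/493, 6.2/0.4) = 15.5 servings → $34.88.
edamame only: max(1017/582, 6.2/1.8) = 3.444 servings → $2.93.
salmon + edamame with both targets exact would need a negative amount; discard.
Cheapest feasible corner: $2.93.

$2.93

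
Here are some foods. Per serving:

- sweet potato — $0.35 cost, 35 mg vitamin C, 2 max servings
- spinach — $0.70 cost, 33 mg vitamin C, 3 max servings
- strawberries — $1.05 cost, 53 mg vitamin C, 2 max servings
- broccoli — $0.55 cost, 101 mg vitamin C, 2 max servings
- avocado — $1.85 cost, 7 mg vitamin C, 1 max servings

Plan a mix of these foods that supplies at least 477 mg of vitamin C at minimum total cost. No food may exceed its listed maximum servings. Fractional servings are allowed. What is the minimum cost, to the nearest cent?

Cost per mg of vitamin C: broccoli $0.0054, sweet potato $0.0100, strawberries $0.0198, spinach $0.0212, avocado $0.2643.
Take 2 servings of broccoli: +202.0 mg vitamin C for $1.10 (total $1.10, still need 275.0 mg).
Take 2 servings of sweet potato: +70.0 mg vitamin C for $0.70 (total $1.80, still need 205.0 mg).
Take 2 servings of strawberries: +106.0 mg vitamin C for $2.10 (total $3.90, still need 99.0 mg).
Take 3 servings of spinach: +99.0 mg vitamin C for $2.10 (total $6.00, still need 0.0 mg).
Greedy by cheapest-per-mg is optimal for a single linear constraint, so the minimum cost is $6.00.

$6.00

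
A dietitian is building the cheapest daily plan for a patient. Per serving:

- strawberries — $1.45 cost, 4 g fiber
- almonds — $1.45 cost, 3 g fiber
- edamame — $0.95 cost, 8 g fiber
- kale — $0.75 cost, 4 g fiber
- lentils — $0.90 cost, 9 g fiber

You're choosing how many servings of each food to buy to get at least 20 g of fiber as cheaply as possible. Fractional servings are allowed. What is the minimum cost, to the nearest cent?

Cost per g of fiber: lentils $0.1000, edamame $0.1187, kale $0.1875, strawberries $0.3625, almonds $0.4833.
With no serving limits, use only lentils: 20 g / 9 g = 2.222 servings × $0.90 = $2.00.

$2.00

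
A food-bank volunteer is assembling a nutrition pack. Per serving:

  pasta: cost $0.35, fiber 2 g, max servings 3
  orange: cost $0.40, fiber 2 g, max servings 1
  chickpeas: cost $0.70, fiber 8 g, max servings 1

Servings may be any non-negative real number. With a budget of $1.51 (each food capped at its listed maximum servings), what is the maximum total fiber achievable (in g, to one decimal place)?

Fiber per dollar: chickpeas 11.43, pasta 5.714, orange 5.
Take 1 serving of chickpeas: spends $0.70, +8.0 g fiber (running total 8.0 g).
Take 2.314 servings of pasta: spends $0.81, +4.6 g fiber (running total 12.6 g).
Filling greedily by fiber-per-dollar is optimal for one linear limit, giving 12.6 g.

12.6 g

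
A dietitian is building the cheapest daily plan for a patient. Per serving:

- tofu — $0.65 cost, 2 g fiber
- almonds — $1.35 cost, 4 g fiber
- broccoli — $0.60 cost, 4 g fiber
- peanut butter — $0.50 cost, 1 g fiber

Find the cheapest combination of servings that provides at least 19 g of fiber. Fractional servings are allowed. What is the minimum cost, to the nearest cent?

$2.85

Cost per g of fiber: broccoli $0.1500, tofu $0.3250, almonds $0.3375, peanut butter $0.5000.
With no serving limits, use only broccoli: 19 g / 4 g = 4.75 servings × $0.60 = $2.85.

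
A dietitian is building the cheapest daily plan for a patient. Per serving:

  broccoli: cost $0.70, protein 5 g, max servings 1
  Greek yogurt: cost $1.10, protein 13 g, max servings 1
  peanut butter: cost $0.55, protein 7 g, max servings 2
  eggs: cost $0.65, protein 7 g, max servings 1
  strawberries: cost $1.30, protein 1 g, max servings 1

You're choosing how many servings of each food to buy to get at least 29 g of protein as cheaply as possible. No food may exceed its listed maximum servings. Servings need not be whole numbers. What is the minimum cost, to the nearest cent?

$2.39

Cost per g of protein: peanut butter $0.0786, Greek yogurt $0.0846, eggs $0.0929, broccoli $0.1400, strawberries $1.3000.
Take 2 servings of peanut butter: +14.0 g protein for $1.10 (total $1.10, still need 15.0 g).
Take 1 serving of Greek yogurt: +13.0 g protein for $1.10 (total $2.20, still need 2.0 g).
Take 0.2857 servings of eggs: +2.0 g protein for $0.19 (total $2.39, still need 0.0 g).
Filling from the cheapest source first is optimal under one linear minimum: $2.39.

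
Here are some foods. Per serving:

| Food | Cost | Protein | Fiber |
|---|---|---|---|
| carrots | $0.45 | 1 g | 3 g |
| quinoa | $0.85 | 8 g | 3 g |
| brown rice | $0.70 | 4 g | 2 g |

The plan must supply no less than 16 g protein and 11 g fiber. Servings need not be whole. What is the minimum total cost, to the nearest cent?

$2.35

carrots only: max(16/1, 11/3) = 16 servings → $7.20.
quinoa only: max(16/8, 11/3) = 3.667 servings → $3.12.
brown rice only: max(16/4, 11/2) = 5.5 servings → $3.85.
carrots + quinoa with both tight: 1.905 servings and 1.762 servings → $2.35.
carrots + brown rice with both tight: 1.2 servings and 3.7 servings → $3.13.
quinoa + brown rice with both targets exact would need a negative amount; discard.
The minimum over all feasible corners is $2.35.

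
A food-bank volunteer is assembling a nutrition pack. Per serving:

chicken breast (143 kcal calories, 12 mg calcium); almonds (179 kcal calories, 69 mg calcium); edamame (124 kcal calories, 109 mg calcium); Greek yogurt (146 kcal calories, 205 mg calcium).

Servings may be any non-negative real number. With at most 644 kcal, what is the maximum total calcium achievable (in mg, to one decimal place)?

Calcium per kcal: Greek yogurt 1.404, edamame 0.879, almonds 0.3855, chicken breast 0.08392.
With no serving limits, spend the whole calories allowance on Greek yogurt: 644 kcal / 146 kcal × 205 mg = 904.2 mg.

904.2 mg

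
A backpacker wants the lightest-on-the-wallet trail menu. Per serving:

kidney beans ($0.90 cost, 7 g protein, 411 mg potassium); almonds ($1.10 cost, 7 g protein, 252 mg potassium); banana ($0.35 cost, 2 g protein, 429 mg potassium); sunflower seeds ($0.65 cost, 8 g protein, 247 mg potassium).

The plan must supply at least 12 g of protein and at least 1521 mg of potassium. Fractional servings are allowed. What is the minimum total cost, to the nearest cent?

An LP optimum is at a vertex; with two nutrient constraints at most two foods are used. Check each candidate.
kidney beans only: max(12/7, 1521/411) = 3.701 servings → $3.33.
almonds only: max(12/7, 1521/252) = 6.036 servings → $6.64.
banana only: max(12/2, 1521/429) = 6 servings → $2.10.
sunflower seeds only: max(12/8, 1521/247) = 6.158 servings → $4.00.
kidney beans + almonds with both targets exact would need a negative amount; discard.
kidney beans + banana with both tight: 0.9656 servings and 2.62 servings → $1.79.
kidney beans + sunflower seeds: intersection lies outside the first quadrant.
almonds + banana with both tight: 0.8427 servings and 3.05 servings → $1.99.
almonds + sunflower seeds: intersection lies outside the first quadrant.
banana + sunflower seeds with both tight: 3.133 servings and 0.7168 servings → $1.56.
So the least-cost plan costs $1.56.

$1.56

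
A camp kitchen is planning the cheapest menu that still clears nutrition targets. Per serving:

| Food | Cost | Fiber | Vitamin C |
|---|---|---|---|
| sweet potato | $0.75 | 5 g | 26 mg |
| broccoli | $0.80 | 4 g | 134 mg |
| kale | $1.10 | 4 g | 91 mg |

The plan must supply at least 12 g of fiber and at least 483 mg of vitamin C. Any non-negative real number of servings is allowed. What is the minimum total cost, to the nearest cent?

$2.88

The cheapest plan sits at a corner of the feasible region — with two constraints it uses at most two foods.
sweet potato only: max(12/5, 483/26) = 18.58 servings → $13.93.
broccoli only: max(12/4, 483/134) = 3.604 servings → $2.88.
kale only: max(12/4, 483/91) = 5.308 servings → $5.84.
sweet potato + broccoli: intersection lies outside the first quadrant.
sweet potato + kale with both targets exact would need a negative amount; discard.
broccoli + kale: the both-tight solution has a negative serving — not a feasible corner.
Cheapest feasible corner: $2.88.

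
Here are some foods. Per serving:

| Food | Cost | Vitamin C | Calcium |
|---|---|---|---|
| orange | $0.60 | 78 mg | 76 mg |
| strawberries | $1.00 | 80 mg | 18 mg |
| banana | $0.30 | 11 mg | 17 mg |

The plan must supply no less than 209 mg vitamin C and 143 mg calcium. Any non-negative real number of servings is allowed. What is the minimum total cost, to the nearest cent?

$1.61

Check every corner: each single food scaled to meet both minima, and each pair solved so both constraints bind.
orange only: max(209/78, 143/76) = 2.679 servings → $1.61.
strawberries only: max(209/80, 143/18) = 7.944 servings → $7.94.
banana only: max(209/11, 143/17) = 19 servings → $5.70.
orange + strawberries with both tight: 1.642 servings and 1.012 servings → $2.00.
orange + banana with both targets exact would need a negative amount; discard.
strawberries + banana with both tight: 1.704 servings and 6.608 servings → $3.69.
Cheapest feasible corner: $1.61.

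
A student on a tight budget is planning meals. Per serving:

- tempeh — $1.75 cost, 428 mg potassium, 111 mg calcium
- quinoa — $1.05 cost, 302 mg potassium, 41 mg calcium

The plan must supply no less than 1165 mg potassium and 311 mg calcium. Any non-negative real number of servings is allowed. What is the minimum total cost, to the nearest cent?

Compare the cost at each extreme point of the feasible region.
tempeh only: max(1165/428, 311/111) = 2.802 servings → $4.90.
quinoa only: max(1165/302, 311/41) = 7.585 servings → $7.96.
tempeh + quinoa: the both-tight solution has a negative serving — not a feasible corner.
Cheapest feasible corner: $4.90.

$4.90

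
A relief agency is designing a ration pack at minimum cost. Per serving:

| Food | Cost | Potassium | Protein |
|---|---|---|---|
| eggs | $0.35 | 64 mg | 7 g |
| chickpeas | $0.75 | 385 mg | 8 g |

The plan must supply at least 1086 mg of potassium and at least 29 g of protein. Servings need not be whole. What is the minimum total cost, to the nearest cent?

Minimising a linear cost over {potassium ≥ 1086, protein ≥ 29, servings ≥ 0} — the optimum is at a vertex, using one or two foods.
eggs only: max(1086/64, 29/7) = 16.97 servings → $5.94.
chickpeas only: max(1086/385, 29/8) = 3.625 servings → $2.72.
eggs + chickpeas with both tight: 1.135 servings and 2.632 servings → $2.37.
The minimum over all feasible corners is $2.37.

$2.37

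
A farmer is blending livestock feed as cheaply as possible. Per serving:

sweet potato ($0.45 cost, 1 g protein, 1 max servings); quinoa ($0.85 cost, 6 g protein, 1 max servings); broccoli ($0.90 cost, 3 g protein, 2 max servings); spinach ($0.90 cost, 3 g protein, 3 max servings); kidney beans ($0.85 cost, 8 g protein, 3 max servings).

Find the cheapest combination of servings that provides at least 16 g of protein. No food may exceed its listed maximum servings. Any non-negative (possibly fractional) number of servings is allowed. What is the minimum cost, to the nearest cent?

$1.70

Cost per g of protein: kidney beans $0.1062, quinoa $0.1417, broccoli $0.3000, spinach $0.3000, sweet potato $0.4500.
Take 2 servings of kidney beans: +16.0 g protein for $1.70 (total $1.70, still need 0.0 g).
Greedy by cheapest-per-g is optimal for a single linear constraint, so the minimum cost is $1.70.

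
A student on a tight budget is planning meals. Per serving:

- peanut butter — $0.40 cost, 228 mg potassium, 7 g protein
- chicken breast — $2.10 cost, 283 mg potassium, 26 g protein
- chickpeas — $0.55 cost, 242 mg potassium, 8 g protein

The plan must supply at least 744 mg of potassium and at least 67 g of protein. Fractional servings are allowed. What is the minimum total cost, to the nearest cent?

$3.83

Compare the cost at each extreme point of the feasible region.
peanut butter only: max(744/228, 67/7) = 9.571 servings → $3.83.
chicken breast only: max(744/283, 67/26) = 2.629 servings → $5.52.
chickpeas only: max(744/242, 67/8) = 8.375 servings → $4.61.
peanut butter + chicken breast with both tight: 0.09704 servings and 2.551 servings → $5.40.
peanut butter + chickpeas with both targets exact would need a negative amount; discard.
chicken breast + chickpeas with both tight: 2.548 servings and 0.09508 servings → $5.40.
So the least-cost plan costs $3.83.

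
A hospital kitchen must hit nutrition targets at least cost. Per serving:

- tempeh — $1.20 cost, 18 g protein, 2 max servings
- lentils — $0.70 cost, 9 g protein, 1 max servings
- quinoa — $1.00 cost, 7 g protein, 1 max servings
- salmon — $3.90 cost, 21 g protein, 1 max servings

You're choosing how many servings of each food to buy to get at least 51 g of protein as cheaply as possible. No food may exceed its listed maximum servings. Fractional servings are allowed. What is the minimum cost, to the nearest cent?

$3.96

Cost per g of protein: tempeh $0.0667, lentils $0.0778, quinoa $0.1429, salmon $0.1857.
Take 2 servings of tempeh: +36.0 g protein for $2.40 (total $2.40, still need 15.0 g).
Take 1 serving of lentils: +9.0 g protein for $0.70 (total $3.10, still need 6.0 g).
Take 0.8571 servings of quinoa: +6.0 g protein for $0.86 (total $3.96, still need 0.0 g).
Greedy by cheapest-per-g is optimal for a single linear constraint, so the minimum cost is $3.96.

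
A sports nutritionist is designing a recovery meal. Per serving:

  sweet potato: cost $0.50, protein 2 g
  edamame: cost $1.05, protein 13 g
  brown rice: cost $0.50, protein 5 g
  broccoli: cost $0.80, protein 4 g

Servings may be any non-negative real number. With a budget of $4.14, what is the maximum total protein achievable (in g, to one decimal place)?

Protein per dollar: edamame 12.38, brown rice 10, broccoli 5, sweet potato 4.
With no serving limits, spend the whole cost allowance on edamame: $4.14 / $1.05 × 13 g = 51.3 g.

51.3 g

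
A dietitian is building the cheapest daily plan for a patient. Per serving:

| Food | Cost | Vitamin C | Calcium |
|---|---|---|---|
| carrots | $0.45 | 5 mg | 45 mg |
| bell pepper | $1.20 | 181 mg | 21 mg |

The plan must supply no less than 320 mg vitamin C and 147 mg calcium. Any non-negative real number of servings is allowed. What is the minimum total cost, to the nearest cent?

$3.15

Two binding constraints pin down two serving amounts, so the optimal mix uses at most two foods. The candidates are each food alone (scaled to the tighter of vitamin C/calcium) and each pair with both constraints tight.
carrots only: max(320/5, 147/45) = 64 servings → $28.80.
bell pepper only: max(320/181, 147/21) = 7 servings → $8.40.
carrots + bell pepper with both tight: 2.474 servings and 1.7 servings → $3.15.
Cheapest feasible corner: $3.15.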